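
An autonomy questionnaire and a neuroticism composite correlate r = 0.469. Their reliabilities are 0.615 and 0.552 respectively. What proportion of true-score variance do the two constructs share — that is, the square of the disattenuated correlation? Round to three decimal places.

0.648

Disattenuated r = 0.469 / √(0.615 × 0.552) = 0.469 / 0.5826 = 0.8050.
Shared true-score variance = 0.8050² = 0.6480 ≈ 0.648.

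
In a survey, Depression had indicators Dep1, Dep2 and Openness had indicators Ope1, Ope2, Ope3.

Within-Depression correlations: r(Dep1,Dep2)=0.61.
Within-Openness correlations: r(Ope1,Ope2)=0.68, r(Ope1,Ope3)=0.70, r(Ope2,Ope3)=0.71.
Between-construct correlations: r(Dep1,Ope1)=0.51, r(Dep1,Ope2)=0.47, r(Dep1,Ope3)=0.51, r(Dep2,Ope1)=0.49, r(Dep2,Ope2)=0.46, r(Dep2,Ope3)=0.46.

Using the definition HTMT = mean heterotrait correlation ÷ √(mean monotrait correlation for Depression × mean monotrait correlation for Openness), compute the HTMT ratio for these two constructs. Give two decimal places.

Between-construct mean = 2.90/6 = 0.4833.
Mean within-Dep = 0.61/1 = 0.6100; mean within-Ope = 2.09/3 = 0.6967.
Geometric mean = √(0.6100 × 0.6967) = 0.6519.
HTMT = 0.4833 / 0.6519 = 0.74.

0.74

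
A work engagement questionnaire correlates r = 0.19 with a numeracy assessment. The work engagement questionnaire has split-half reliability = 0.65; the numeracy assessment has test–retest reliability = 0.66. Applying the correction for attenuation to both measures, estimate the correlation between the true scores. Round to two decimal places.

0.29

r_true = r_obs / √(r_xx · r_yy) = 0.19 / √(0.65 × 0.66) = 0.19 / √0.4290 = 0.19 / 0.6550 ≈ 0.29.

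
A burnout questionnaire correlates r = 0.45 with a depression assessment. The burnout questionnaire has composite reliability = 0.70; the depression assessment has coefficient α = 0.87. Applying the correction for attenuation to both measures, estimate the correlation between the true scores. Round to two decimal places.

0.58

r_true = r_obs / √(r_xx · r_yy) = 0.45 / √(0.70 × 0.87) = 0.45 / √0.6090 = 0.45 / 0.7804 ≈ 0.58.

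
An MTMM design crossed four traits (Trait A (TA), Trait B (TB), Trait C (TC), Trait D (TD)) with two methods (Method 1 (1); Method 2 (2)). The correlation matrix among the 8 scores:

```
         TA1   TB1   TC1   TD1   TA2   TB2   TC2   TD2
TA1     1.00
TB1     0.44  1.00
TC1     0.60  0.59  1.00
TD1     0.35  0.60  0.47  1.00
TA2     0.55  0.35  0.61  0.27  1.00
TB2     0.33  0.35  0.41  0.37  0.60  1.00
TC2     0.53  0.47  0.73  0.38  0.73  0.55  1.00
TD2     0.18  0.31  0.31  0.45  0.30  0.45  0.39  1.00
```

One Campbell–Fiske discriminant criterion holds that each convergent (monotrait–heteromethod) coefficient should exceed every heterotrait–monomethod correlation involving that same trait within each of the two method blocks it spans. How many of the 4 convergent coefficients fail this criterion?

Convergent coefficients and their comparison sets:
TA (methods 1·2): 0.55 vs {0.44, 0.60, 0.60, 0.73, 0.35, 0.30} → fail.
TB (methods 1·2): 0.35 vs {0.44, 0.60, 0.59, 0.55, 0.60, 0.45} → fail.
TC (methods 1·2): 0.73 vs {0.60, 0.73, 0.59, 0.55, 0.47, 0.39} → fail.
TD (methods 1·2): 0.45 vs {0.35, 0.30, 0.60, 0.45, 0.47, 0.39} → fail.
4 of 4 fail.

4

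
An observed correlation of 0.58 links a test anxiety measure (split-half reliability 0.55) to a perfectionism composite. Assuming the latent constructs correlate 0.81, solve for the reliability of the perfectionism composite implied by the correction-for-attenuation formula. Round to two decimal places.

0.93

r_true = r_obs / √(r_xx · r_yy) ⇒ 0.81 = 0.58 / √(0.55 · r_yy).
√(0.55 · r_yy) = 0.58 / 0.81 = 0.7160; 0.55 · r_yy = 0.5127; r_yy = 0.5127 / 0.55 ≈ 0.93.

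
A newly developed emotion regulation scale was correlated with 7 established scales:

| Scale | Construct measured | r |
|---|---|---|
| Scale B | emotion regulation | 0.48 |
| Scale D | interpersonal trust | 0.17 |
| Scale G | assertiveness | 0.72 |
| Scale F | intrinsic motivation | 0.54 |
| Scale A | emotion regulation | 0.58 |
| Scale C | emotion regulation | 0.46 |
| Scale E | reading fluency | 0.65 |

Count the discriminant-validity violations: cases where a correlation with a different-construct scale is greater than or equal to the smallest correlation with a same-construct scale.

3

Convergent (same construct = emotion regulation): Scale B, Scale A, Scale C.
Smallest convergent = 0.46. Discriminant values: 0.17, 0.72, 0.54, 0.65; count ≥ 0.46 → 3.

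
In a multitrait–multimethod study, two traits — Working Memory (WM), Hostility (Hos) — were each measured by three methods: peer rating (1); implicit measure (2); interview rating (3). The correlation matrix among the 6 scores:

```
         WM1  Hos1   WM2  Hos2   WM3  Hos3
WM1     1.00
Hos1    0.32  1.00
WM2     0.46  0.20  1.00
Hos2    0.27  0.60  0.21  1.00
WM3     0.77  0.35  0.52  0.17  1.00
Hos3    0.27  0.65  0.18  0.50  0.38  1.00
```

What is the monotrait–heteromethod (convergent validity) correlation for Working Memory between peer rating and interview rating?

0.77

Same trait (WM), different methods: r(WM1, WM3) = 0.77.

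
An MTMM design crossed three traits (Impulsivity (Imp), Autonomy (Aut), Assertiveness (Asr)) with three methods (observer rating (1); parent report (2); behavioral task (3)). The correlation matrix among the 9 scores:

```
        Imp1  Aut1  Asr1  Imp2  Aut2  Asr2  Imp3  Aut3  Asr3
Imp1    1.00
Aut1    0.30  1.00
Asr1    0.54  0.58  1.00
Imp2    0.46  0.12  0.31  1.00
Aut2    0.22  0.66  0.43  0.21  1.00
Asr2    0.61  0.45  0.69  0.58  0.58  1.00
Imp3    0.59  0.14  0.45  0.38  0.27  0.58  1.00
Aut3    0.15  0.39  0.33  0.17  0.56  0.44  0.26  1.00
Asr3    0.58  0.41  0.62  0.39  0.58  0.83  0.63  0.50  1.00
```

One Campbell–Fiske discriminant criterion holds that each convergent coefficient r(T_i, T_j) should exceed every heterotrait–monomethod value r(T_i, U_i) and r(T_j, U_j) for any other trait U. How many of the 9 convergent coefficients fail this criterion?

Convergent coefficients and their comparison sets:
Imp (methods 1·2): 0.46 vs {0.30, 0.21, 0.54, 0.58} → fail.
Imp (methods 1·3): 0.59 vs {0.30, 0.26, 0.54, 0.63} → fail.
Imp (methods 2·3): 0.38 vs {0.21, 0.26, 0.58, 0.63} → fail.
Aut (methods 1·2): 0.66 vs {0.30, 0.21, 0.58, 0.58} → pass.
Aut (methods 1·3): 0.39 vs {0.30, 0.26, 0.58, 0.50} → fail.
Aut (methods 2·3): 0.56 vs {0.21, 0.26, 0.58, 0.50} → fail.
Asr (methods 1·2): 0.69 vs {0.54, 0.58, 0.58, 0.58} → pass.
Asr (methods 1·3): 0.62 vs {0.54, 0.63, 0.58, 0.50} → fail.
Asr (methods 2·3): 0.83 vs {0.58, 0.63, 0.58, 0.50} → pass.
6 of 9 fail.

6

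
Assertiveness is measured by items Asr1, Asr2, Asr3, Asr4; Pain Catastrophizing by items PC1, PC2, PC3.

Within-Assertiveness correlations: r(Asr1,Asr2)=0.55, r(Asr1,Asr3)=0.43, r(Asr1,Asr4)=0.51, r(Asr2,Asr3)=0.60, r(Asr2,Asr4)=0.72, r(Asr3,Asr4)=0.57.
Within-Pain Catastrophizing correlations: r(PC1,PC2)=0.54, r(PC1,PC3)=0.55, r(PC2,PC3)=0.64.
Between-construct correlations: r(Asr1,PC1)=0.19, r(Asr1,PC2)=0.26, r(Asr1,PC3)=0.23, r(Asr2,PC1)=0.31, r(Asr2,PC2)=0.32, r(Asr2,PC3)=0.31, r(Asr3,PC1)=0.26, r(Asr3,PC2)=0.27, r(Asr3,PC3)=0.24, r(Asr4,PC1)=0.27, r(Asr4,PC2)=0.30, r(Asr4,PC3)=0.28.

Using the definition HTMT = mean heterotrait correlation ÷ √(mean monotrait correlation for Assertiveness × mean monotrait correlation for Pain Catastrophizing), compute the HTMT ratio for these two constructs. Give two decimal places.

0.47

Between-construct mean = 3.24/12 = 0.2700.
Mean within-Asr = 3.38/6 = 0.5633; mean within-PC = 1.73/3 = 0.5767.
Geometric mean = √(0.5633 × 0.5767) = 0.5700.
HTMT = 0.2700 / 0.5700 = 0.47.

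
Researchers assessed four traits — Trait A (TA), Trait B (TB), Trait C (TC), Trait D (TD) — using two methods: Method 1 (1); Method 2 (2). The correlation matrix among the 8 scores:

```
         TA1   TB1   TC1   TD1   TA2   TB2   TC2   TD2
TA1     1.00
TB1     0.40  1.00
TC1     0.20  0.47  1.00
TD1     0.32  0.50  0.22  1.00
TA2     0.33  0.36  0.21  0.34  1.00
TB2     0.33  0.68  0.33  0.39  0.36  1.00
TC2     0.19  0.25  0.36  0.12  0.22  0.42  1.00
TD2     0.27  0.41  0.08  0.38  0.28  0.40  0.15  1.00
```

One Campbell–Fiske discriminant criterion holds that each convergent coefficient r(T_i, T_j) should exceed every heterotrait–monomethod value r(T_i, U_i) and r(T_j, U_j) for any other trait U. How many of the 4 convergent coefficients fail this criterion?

Checking each validity diagonal entry against its comparison values:
TA (methods 1·2): 0.33 vs {0.40, 0.36, 0.20, 0.22, 0.32, 0.28} → fail.
TB (methods 1·2): 0.68 vs {0.40, 0.36, 0.47, 0.42, 0.50, 0.40} → pass.
TC (methods 1·2): 0.36 vs {0.20, 0.22, 0.47, 0.42, 0.22, 0.15} → fail.
TD (methods 1·2): 0.38 vs {0.32, 0.28, 0.50, 0.40, 0.22, 0.15} → fail.
3 of 4 fail.

3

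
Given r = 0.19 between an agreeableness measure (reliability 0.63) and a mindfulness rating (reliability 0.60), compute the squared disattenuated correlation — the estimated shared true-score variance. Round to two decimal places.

Disattenuated r = 0.19 / √(0.63 × 0.60) = 0.19 / 0.6148 = 0.3090.
Shared true-score variance = 0.3090² = 0.0955 ≈ 0.10.

0.10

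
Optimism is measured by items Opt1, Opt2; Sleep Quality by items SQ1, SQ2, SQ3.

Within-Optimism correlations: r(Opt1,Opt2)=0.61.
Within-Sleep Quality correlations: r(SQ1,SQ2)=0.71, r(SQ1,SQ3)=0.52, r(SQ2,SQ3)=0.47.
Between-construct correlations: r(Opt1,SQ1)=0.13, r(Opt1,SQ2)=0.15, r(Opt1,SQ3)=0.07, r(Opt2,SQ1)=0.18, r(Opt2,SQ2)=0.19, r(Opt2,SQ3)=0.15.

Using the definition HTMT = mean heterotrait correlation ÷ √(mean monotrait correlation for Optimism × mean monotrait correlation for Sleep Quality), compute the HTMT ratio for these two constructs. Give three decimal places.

Between-construct mean = 0.87/6 = 0.1450.
Mean within-Opt = 0.61/1 = 0.6100; mean within-SQ = 1.70/3 = 0.5667.
Geometric mean = √(0.6100 × 0.5667) = 0.5880.
HTMT = 0.1450 / 0.5880 = 0.247.

0.247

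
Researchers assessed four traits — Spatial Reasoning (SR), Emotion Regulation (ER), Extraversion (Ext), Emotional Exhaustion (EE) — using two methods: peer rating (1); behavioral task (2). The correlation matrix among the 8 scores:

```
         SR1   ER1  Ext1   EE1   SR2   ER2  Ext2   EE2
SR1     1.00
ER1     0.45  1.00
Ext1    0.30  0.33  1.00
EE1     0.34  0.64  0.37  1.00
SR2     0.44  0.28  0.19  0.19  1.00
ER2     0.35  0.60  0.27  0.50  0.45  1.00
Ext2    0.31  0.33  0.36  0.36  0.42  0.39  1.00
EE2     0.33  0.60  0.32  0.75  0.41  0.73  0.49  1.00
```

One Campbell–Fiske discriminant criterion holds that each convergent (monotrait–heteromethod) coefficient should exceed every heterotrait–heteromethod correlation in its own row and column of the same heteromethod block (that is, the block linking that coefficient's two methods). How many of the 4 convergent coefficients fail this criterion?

Checking each validity diagonal entry against its comparison values:
SR (methods 1·2): 0.44 vs {0.35, 0.28, 0.31, 0.19, 0.33, 0.19} → pass.
ER (methods 1·2): 0.60 vs {0.28, 0.35, 0.33, 0.27, 0.60, 0.50} → fail.
Ext (methods 1·2): 0.36 vs {0.19, 0.31, 0.27, 0.33, 0.32, 0.36} → fail.
EE (methods 1·2): 0.75 vs {0.19, 0.33, 0.50, 0.60, 0.36, 0.32} → pass.
2 of 4 fail.

2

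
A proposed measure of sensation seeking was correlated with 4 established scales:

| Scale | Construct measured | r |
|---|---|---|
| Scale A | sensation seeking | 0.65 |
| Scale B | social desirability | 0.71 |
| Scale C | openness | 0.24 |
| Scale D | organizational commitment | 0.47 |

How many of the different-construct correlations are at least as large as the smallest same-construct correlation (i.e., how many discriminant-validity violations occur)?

Convergent (same construct = sensation seeking): Scale A.
Smallest convergent = 0.65. Discriminant values: 0.71, 0.24, 0.47; count ≥ 0.65 → 1.

1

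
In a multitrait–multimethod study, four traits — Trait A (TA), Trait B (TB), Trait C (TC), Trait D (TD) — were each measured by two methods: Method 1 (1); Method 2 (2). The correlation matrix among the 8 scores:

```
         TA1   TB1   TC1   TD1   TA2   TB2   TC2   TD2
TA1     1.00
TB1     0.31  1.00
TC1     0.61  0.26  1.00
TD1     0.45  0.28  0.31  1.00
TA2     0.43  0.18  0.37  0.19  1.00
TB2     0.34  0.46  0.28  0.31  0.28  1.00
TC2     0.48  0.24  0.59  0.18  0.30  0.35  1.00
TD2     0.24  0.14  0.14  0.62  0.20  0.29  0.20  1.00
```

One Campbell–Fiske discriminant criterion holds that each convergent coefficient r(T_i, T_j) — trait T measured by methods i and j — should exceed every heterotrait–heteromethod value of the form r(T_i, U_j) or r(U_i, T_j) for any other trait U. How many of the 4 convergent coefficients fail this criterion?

Checking each validity diagonal entry against its comparison values:
TA (methods 1·2): 0.43 vs {0.34, 0.18, 0.48, 0.37, 0.24, 0.19} → fail.
TB (methods 1·2): 0.46 vs {0.18, 0.34, 0.24, 0.28, 0.14, 0.31} → pass.
TC (methods 1·2): 0.59 vs {0.37, 0.48, 0.28, 0.24, 0.14, 0.18} → pass.
TD (methods 1·2): 0.62 vs {0.19, 0.24, 0.31, 0.14, 0.18, 0.14} → pass.
1 of 4 fail.

1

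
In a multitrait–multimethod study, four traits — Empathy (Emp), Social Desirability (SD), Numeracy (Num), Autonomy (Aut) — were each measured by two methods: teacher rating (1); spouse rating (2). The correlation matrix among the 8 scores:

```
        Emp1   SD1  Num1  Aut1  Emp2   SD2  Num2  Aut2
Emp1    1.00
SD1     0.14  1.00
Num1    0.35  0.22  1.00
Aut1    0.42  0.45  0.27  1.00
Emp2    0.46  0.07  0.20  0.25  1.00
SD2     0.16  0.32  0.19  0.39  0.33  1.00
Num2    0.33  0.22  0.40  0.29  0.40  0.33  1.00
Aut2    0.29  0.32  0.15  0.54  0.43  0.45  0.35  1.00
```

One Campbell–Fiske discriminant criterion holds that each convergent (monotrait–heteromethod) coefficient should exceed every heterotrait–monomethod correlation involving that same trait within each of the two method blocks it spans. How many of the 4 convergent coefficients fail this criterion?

2

Checking each validity diagonal entry against its comparison values:
Emp (methods 1·2): 0.46 vs {0.14, 0.33, 0.35, 0.40, 0.42, 0.43} → pass.
SD (methods 1·2): 0.32 vs {0.14, 0.33, 0.22, 0.33, 0.45, 0.45} → fail.
Num (methods 1·2): 0.40 vs {0.35, 0.40, 0.22, 0.33, 0.27, 0.35} → fail.
Aut (methods 1·2): 0.54 vs {0.42, 0.43, 0.45, 0.45, 0.27, 0.35} → pass.
2 of 4 fail.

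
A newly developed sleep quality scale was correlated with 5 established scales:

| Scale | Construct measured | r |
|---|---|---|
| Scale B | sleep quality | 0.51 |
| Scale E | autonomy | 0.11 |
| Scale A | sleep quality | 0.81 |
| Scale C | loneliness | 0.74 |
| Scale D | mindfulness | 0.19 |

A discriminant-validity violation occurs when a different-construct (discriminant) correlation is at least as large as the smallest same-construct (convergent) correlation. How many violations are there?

1

Convergent (same construct = sleep quality): Scale B, Scale A.
Smallest convergent = 0.51. Discriminant values: 0.11, 0.74, 0.19; count ≥ 0.51 → 1.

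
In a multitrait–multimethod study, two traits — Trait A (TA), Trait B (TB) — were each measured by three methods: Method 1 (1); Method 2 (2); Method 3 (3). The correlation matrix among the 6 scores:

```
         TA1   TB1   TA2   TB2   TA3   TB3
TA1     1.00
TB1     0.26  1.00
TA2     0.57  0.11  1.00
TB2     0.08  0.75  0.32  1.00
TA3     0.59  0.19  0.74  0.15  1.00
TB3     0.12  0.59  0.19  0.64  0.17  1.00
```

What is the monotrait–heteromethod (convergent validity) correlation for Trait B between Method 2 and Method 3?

0.64

Same trait (TB), different methods: r(TB2, TB3) = 0.64.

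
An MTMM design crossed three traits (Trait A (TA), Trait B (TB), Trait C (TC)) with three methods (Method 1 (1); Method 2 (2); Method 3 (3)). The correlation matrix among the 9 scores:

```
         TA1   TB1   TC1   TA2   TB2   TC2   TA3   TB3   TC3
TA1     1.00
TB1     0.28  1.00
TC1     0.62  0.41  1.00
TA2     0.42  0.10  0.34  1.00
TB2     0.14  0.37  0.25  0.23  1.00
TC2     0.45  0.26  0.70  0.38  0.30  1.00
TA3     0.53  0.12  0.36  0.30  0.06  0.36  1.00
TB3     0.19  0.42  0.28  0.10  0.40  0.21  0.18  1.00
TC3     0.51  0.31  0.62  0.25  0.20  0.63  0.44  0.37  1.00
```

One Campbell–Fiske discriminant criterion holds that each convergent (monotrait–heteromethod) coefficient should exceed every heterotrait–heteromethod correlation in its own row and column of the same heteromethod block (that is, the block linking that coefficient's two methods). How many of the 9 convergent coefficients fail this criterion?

Each convergent coefficient versus the relevant comparison correlations:
TA (methods 1·2): 0.42 vs {0.14, 0.10, 0.45, 0.34} → fail.
TA (methods 1·3): 0.53 vs {0.19, 0.12, 0.51, 0.36} → pass.
TA (methods 2·3): 0.30 vs {0.10, 0.06, 0.25, 0.36} → fail.
TB (methods 1·2): 0.37 vs {0.10, 0.14, 0.26, 0.25} → pass.
TB (methods 1·3): 0.42 vs {0.12, 0.19, 0.31, 0.28} → pass.
TB (methods 2·3): 0.40 vs {0.06, 0.10, 0.20, 0.21} → pass.
TC (methods 1·2): 0.70 vs {0.34, 0.45, 0.25, 0.26} → pass.
TC (methods 1·3): 0.62 vs {0.36, 0.51, 0.28, 0.31} → pass.
TC (methods 2·3): 0.63 vs {0.36, 0.25, 0.21, 0.20} → pass.
2 of 9 fail.

2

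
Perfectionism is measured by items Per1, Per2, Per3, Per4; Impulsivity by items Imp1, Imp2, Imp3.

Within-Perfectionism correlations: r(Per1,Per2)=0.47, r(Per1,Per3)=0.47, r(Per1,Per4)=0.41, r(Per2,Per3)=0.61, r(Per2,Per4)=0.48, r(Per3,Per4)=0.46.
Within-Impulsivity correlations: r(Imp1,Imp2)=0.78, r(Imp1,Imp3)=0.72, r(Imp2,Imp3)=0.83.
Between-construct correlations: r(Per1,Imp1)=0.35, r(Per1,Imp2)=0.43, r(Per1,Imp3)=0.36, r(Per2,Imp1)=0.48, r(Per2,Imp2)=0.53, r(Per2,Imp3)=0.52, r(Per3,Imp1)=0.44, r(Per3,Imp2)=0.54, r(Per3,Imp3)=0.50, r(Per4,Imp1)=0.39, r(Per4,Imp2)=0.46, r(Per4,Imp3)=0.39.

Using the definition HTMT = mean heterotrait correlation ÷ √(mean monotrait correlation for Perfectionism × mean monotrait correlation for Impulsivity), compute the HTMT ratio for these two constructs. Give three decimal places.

Mean between = 5.39/12 = 0.4492.
Mean within-Per = 2.90/6 = 0.4833; mean within-Imp = 2.33/3 = 0.7767.
Geometric mean = √(0.4833 × 0.7767) = 0.6127.
HTMT = 0.4492 / 0.6127 = 0.733.

0.733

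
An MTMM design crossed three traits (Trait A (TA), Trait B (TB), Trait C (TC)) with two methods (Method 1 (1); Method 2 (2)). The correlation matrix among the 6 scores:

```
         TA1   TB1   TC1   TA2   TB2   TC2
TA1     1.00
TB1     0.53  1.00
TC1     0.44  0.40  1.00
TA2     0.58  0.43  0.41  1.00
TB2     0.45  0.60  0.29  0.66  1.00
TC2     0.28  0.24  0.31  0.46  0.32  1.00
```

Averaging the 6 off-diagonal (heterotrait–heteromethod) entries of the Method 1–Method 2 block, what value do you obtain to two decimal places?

HTHM values (method 1 × method 2): 0.45, 0.28, 0.43, 0.24, 0.41, 0.29; mean = 2.10/6 = 0.35.

0.35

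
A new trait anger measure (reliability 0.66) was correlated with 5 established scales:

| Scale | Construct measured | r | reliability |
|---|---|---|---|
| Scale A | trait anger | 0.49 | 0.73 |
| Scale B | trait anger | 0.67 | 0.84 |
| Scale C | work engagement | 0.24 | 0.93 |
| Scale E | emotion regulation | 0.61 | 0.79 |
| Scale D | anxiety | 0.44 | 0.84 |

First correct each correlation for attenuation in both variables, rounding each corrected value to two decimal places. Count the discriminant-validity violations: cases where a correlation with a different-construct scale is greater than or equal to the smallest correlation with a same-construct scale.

1

Disattenuated r (r / √(r_scale · r_new)):
  Scale A (conv): 0.49 / √(0.73·0.66) = 0.71
  Scale B (conv): 0.67 / √(0.84·0.66) = 0.90
  Scale C (disc): 0.24 / √(0.93·0.66) = 0.31
  Scale E (disc): 0.61 / √(0.79·0.66) = 0.84
  Scale D (disc): 0.44 / √(0.84·0.66) = 0.59
Smallest convergent = 0.71. Discriminant values: 0.31, 0.84, 0.59; count ≥ 0.71 → 1.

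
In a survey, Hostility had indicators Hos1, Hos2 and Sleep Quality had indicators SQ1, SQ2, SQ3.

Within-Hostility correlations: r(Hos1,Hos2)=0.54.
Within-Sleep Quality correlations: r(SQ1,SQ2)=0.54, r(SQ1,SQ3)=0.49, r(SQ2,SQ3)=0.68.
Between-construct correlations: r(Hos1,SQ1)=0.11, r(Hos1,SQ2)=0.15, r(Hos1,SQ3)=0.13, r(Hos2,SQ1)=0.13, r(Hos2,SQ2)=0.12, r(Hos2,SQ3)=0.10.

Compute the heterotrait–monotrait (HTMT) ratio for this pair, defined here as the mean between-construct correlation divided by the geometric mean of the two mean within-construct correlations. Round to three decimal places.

Mean heterotrait r = 0.74/6 = 0.1233.
Mean within-Hos = 0.54/1 = 0.5400; mean within-SQ = 1.71/3 = 0.5700.
Geometric mean = √(0.5400 × 0.5700) = 0.5548.
HTMT = 0.1233 / 0.5548 = 0.222.

0.222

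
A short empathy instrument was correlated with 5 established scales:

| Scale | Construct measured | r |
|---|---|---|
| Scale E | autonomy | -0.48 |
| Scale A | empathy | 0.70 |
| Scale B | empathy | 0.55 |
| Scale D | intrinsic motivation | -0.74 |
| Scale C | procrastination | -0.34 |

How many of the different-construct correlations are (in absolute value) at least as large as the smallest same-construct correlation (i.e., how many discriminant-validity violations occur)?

1

Convergent (same construct = empathy): Scale A, Scale B.
Smallest convergent = 0.55. Discriminant |r|: 0.48, 0.74, 0.34; count ≥ 0.55 → 1.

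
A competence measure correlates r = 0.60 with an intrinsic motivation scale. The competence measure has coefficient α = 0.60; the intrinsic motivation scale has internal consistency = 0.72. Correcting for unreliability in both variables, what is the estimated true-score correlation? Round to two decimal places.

r_true = r_obs / √(r_xx · r_yy) = 0.60 / √(0.60 × 0.72) = 0.60 / √0.4320 = 0.60 / 0.6573 ≈ 0.91.

0.91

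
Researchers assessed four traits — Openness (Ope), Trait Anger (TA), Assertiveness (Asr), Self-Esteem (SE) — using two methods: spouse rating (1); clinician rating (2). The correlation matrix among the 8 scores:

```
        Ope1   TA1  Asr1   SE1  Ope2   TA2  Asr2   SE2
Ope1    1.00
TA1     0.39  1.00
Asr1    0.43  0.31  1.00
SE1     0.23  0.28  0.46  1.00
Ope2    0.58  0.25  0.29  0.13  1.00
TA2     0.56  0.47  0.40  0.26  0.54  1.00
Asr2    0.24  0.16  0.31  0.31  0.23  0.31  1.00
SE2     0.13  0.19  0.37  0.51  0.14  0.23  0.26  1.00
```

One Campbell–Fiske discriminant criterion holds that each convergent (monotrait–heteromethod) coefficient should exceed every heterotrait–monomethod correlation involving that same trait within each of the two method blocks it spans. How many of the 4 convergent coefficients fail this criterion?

Convergent coefficients and their comparison sets:
Ope (methods 1·2): 0.58 vs {0.39, 0.54, 0.43, 0.23, 0.23, 0.14} → pass.
TA (methods 1·2): 0.47 vs {0.39, 0.54, 0.31, 0.31, 0.28, 0.23} → fail.
Asr (methods 1·2): 0.31 vs {0.43, 0.23, 0.31, 0.31, 0.46, 0.26} → fail.
SE (methods 1·2): 0.51 vs {0.23, 0.14, 0.28, 0.23, 0.46, 0.26} → pass.
2 of 4 fail.

2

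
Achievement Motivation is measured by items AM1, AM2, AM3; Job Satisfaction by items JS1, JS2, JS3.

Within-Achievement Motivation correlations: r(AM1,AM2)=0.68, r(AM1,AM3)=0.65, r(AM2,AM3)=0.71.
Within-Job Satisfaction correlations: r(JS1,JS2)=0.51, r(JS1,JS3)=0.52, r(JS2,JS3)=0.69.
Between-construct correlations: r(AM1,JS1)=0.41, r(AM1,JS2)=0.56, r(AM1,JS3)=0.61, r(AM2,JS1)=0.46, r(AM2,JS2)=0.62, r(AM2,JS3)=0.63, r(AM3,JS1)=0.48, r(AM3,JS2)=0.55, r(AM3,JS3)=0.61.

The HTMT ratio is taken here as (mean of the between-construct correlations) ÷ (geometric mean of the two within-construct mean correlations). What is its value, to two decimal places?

0.88

Between-construct mean = 4.93/9 = 0.5478.
Mean within-AM = 2.04/3 = 0.6800; mean within-JS = 1.72/3 = 0.5733.
Geometric mean = √(0.6800 × 0.5733) = 0.6244.
HTMT = 0.5478 / 0.6244 = 0.88.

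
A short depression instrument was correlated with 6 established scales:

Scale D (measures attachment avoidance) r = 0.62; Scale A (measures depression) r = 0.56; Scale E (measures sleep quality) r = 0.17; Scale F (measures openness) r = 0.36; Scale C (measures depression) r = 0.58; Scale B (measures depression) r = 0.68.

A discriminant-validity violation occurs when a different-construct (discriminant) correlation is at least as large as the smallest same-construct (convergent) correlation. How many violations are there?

Convergent (same construct = depression): Scale A, Scale C, Scale B.
Smallest convergent = 0.56. Discriminant values: 0.62, 0.17, 0.36; count ≥ 0.56 → 1.

1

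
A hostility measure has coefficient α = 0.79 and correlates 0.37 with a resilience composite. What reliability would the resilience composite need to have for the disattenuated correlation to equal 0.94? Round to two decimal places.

0.20

r_true = r_obs / √(r_xx · r_yy) ⇒ 0.94 = 0.37 / √(0.79 · r_yy).
√(0.79 · r_yy) = 0.37 / 0.94 = 0.3936; 0.79 · r_yy = 0.1549; r_yy = 0.1549 / 0.79 ≈ 0.20.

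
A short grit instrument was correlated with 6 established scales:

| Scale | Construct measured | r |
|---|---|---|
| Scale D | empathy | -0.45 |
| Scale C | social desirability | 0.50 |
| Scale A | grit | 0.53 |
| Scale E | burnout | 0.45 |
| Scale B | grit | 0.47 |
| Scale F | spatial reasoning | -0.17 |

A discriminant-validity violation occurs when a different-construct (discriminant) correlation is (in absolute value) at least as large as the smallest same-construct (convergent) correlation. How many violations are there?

Convergent (same construct = grit): Scale A, Scale B.
Smallest convergent = 0.47. Discriminant |r|: 0.45, 0.50, 0.45, 0.17; count ≥ 0.47 → 1.

1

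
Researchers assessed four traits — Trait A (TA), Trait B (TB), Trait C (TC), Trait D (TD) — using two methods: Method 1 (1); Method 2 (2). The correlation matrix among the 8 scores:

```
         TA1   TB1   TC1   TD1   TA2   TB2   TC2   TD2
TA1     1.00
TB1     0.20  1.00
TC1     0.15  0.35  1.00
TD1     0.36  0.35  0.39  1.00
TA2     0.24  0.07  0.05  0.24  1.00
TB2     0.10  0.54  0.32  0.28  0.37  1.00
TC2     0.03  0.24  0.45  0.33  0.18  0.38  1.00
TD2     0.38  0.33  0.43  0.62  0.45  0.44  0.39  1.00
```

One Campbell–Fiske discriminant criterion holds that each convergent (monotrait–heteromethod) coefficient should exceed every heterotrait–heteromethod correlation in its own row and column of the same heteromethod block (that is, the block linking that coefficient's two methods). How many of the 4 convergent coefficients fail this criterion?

1

Checking each validity diagonal entry against its comparison values:
TA (methods 1·2): 0.24 vs {0.10, 0.07, 0.03, 0.05, 0.38, 0.24} → fail.
TB (methods 1·2): 0.54 vs {0.07, 0.10, 0.24, 0.32, 0.33, 0.28} → pass.
TC (methods 1·2): 0.45 vs {0.05, 0.03, 0.32, 0.24, 0.43, 0.33} → pass.
TD (methods 1·2): 0.62 vs {0.24, 0.38, 0.28, 0.33, 0.33, 0.43} → pass.
1 of 4 fail.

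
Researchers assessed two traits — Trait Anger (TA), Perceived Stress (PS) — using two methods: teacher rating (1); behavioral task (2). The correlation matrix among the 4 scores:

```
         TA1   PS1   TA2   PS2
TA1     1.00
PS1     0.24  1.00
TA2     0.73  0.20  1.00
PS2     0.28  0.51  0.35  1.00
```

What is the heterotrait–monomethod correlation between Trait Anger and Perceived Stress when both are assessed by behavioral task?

0.35

Different traits, same method: r(TA2, PS2) = 0.35.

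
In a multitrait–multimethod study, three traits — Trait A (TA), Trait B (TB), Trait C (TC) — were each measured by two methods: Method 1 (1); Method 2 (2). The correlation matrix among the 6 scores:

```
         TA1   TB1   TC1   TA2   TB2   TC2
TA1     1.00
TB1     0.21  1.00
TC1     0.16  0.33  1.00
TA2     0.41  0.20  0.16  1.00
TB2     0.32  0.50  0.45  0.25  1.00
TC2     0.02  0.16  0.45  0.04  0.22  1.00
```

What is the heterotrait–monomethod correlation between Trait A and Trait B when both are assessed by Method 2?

Different traits, same method: r(TA2, TB2) = 0.25.

0.25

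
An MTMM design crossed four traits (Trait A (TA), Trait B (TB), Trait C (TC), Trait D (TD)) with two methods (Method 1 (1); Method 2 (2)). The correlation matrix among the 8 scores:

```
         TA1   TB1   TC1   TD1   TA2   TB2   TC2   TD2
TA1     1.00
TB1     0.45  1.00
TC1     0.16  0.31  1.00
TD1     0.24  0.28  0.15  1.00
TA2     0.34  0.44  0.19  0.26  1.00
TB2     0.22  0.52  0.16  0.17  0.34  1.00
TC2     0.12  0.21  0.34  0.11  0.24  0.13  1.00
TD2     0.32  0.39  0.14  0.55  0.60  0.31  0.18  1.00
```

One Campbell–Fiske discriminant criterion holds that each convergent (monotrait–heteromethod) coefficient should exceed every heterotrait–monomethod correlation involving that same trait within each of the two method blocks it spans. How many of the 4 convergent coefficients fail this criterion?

Convergent coefficients and their comparison sets:
TA (methods 1·2): 0.34 vs {0.45, 0.34, 0.16, 0.24, 0.24, 0.60} → fail.
TB (methods 1·2): 0.52 vs {0.45, 0.34, 0.31, 0.13, 0.28, 0.31} → pass.
TC (methods 1·2): 0.34 vs {0.16, 0.24, 0.31, 0.13, 0.15, 0.18} → pass.
TD (methods 1·2): 0.55 vs {0.24, 0.60, 0.28, 0.31, 0.15, 0.18} → fail.
2 of 4 fail.

2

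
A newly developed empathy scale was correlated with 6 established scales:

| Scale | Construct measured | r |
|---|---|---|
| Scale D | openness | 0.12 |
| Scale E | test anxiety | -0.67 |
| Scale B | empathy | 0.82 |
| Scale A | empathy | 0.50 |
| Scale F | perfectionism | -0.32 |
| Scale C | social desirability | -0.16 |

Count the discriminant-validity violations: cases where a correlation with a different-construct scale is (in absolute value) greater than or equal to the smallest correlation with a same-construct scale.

Convergent (same construct = empathy): Scale B, Scale A.
Smallest convergent = 0.50. Discriminant |r|: 0.12, 0.67, 0.32, 0.16; count ≥ 0.50 → 1.

1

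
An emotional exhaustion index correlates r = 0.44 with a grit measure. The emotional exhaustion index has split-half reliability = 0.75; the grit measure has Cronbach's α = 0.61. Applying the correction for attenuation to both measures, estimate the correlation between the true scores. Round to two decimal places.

0.65

r_true = r_obs / √(r_xx · r_yy) = 0.44 / √(0.75 × 0.61) = 0.44 / √0.4575 = 0.44 / 0.6764 ≈ 0.65.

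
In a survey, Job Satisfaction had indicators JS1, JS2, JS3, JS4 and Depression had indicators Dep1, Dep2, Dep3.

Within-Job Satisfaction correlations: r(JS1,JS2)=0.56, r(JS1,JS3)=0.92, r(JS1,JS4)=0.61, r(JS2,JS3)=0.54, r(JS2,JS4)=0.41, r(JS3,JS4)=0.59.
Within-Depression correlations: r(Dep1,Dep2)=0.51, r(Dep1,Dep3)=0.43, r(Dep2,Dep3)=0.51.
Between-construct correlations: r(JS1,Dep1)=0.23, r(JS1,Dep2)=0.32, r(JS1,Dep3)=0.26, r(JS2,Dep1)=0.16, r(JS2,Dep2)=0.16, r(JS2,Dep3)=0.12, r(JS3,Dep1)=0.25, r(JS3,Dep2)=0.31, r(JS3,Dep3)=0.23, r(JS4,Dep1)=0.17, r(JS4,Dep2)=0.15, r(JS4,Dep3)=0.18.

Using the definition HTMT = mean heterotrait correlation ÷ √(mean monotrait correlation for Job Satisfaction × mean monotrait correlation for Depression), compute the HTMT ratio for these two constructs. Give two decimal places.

0.39

Mean heterotrait r = 2.54/12 = 0.2117.
Mean within-JS = 3.63/6 = 0.6050; mean within-Dep = 1.45/3 = 0.4833.
Geometric mean = √(0.6050 × 0.4833) = 0.5407.
HTMT = 0.2117 / 0.5407 = 0.39.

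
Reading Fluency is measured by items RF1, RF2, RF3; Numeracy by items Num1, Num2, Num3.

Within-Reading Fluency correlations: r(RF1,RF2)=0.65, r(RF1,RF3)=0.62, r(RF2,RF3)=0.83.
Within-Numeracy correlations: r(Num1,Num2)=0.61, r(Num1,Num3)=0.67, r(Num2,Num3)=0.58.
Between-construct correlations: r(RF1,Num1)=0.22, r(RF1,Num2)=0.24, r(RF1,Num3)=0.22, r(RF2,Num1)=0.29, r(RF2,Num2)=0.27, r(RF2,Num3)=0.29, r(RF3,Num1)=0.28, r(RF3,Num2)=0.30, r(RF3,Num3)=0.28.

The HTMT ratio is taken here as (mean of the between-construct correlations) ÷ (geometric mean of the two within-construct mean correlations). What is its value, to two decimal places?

0.40

Between-construct mean = 2.39/9 = 0.2656.
Mean within-RF = 2.10/3 = 0.7000; mean within-Num = 1.86/3 = 0.6200.
Geometric mean = √(0.7000 × 0.6200) = 0.6588.
HTMT = 0.2656 / 0.6588 = 0.40.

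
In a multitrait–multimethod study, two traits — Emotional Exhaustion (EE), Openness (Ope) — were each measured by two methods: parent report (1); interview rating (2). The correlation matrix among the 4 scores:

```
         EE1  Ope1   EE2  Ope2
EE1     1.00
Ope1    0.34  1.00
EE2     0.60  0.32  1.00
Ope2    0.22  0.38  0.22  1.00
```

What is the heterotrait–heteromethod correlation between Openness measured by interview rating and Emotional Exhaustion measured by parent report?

0.22

Different traits and methods: r(Ope2, EE1) = 0.22.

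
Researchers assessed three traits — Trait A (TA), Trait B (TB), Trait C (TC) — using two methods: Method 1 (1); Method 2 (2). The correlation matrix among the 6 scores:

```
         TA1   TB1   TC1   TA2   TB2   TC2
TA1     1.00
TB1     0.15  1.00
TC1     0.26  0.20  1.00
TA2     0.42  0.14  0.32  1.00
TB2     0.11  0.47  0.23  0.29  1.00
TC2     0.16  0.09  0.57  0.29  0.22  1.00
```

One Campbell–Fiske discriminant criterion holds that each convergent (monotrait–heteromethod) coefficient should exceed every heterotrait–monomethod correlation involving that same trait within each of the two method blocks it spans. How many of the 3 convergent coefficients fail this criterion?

0

Each convergent coefficient versus the relevant comparison correlations:
TA (methods 1·2): 0.42 vs {0.15, 0.29, 0.26, 0.29} → pass.
TB (methods 1·2): 0.47 vs {0.15, 0.29, 0.20, 0.22} → pass.
TC (methods 1·2): 0.57 vs {0.26, 0.29, 0.20, 0.22} → pass.
0 of 3 fail.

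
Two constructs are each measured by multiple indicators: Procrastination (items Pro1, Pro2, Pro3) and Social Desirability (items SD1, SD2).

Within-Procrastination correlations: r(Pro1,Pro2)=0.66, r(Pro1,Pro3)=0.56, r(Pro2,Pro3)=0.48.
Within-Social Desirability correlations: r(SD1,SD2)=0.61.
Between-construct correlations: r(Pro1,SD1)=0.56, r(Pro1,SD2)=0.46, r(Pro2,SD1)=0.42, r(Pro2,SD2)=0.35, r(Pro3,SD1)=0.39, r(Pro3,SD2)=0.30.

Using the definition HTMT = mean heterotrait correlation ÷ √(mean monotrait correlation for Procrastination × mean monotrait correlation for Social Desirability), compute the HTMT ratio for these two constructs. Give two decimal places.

Between-construct mean = 2.48/6 = 0.4133.
Mean within-Pro = 1.70/3 = 0.5667; mean within-SD = 0.61/1 = 0.6100.
Geometric mean = √(0.5667 × 0.6100) = 0.5880.
HTMT = 0.4133 / 0.5880 = 0.70.

0.70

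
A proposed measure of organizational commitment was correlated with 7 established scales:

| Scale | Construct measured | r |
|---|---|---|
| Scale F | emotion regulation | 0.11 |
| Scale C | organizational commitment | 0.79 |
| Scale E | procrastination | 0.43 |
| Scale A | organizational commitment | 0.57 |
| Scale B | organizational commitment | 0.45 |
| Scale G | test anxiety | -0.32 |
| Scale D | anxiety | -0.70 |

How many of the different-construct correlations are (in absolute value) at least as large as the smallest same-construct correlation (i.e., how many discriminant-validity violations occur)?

Convergent (same construct = organizational commitment): Scale C, Scale A, Scale B.
Smallest convergent = 0.45. Discriminant |r|: 0.11, 0.43, 0.32, 0.70; count ≥ 0.45 → 1.

1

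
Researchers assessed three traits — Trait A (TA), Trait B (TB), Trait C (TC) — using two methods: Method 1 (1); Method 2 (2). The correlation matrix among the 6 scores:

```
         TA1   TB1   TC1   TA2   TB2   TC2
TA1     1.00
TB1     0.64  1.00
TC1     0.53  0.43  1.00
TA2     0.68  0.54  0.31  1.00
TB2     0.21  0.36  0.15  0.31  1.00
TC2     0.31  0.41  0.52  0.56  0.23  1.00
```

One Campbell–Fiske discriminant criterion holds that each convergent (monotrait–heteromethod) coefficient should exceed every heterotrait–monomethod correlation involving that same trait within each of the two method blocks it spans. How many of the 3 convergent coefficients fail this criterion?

Each convergent coefficient versus the relevant comparison correlations:
TA (methods 1·2): 0.68 vs {0.64, 0.31, 0.53, 0.56} → pass.
TB (methods 1·2): 0.36 vs {0.64, 0.31, 0.43, 0.23} → fail.
TC (methods 1·2): 0.52 vs {0.53, 0.56, 0.43, 0.23} → fail.
2 of 3 fail.

2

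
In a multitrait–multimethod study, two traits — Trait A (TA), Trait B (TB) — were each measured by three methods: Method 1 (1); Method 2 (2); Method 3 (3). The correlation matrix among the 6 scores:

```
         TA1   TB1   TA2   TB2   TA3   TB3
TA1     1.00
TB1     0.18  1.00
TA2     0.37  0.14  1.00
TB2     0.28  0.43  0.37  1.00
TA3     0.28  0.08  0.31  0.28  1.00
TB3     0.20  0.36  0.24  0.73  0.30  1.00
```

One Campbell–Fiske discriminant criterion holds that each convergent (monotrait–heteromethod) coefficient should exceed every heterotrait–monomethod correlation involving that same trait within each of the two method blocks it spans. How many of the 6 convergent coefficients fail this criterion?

Each convergent coefficient versus the relevant comparison correlations:
TA (methods 1·2): 0.37 vs {0.18, 0.37} → fail.
TA (methods 1·3): 0.28 vs {0.18, 0.30} → fail.
TA (methods 2·3): 0.31 vs {0.37, 0.30} → fail.
TB (methods 1·2): 0.43 vs {0.18, 0.37} → pass.
TB (methods 1·3): 0.36 vs {0.18, 0.30} → pass.
TB (methods 2·3): 0.73 vs {0.37, 0.30} → pass.
3 of 6 fail.

3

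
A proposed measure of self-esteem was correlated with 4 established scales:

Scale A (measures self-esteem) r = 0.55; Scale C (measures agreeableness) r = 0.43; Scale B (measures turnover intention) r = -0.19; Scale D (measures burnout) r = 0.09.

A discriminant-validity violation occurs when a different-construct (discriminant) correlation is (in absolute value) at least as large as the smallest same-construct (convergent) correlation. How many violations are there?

0

Convergent (same construct = self-esteem): Scale A.
Smallest convergent = 0.55. Discriminant |r|: 0.43, 0.19, 0.09; count ≥ 0.55 → 0.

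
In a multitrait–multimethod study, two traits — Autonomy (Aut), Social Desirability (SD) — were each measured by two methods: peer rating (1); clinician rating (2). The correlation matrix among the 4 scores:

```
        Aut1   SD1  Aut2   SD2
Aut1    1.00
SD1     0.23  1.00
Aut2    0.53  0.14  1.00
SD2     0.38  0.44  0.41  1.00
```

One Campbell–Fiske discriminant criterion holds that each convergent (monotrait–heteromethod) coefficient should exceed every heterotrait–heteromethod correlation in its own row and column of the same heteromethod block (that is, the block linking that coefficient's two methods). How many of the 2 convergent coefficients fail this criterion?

Convergent coefficients and their comparison sets:
Aut (methods 1·2): 0.53 vs {0.38, 0.14} → pass.
SD (methods 1·2): 0.44 vs {0.14, 0.38} → pass.
0 of 2 fail.

0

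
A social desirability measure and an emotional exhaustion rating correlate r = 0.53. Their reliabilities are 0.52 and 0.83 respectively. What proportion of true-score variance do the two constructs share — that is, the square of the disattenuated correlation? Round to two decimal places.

Disattenuated r = 0.53 / √(0.52 × 0.83) = 0.53 / 0.6570 = 0.8067.
Shared true-score variance = 0.8067² = 0.6508 ≈ 0.65.

0.65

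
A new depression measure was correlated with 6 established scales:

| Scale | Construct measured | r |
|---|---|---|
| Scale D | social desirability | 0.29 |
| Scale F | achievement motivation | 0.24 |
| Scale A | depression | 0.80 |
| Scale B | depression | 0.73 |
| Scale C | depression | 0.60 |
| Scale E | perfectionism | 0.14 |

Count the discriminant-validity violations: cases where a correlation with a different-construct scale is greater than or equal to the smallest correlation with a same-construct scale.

0

Convergent (same construct = depression): Scale A, Scale B, Scale C.
Smallest convergent = 0.60. Discriminant values: 0.29, 0.24, 0.14; count ≥ 0.60 → 0.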